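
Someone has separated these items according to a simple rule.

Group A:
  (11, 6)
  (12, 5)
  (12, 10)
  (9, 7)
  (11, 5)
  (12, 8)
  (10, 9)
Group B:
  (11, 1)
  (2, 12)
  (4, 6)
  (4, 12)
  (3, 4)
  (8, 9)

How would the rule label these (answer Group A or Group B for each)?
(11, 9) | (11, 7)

Group A, Group A

A rule that fits every label: first > second AND sum ≥ 14 — true of each 'Group A' example, false of each 'Group B' one.
(11, 9) — 11 > 9, 11+9 = 20, hence Group A.
(11, 7) — 11 > 7, 11+7 = 18, hence Group A.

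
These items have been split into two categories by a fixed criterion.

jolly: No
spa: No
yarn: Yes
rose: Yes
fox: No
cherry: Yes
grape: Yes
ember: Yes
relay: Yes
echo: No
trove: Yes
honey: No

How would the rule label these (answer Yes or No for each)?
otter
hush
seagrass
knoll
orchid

Yes, No, Yes, No, Yes

'Yes' ⟺ contains 'r'.
otter — has 'r', hence Yes.
hush — no 'r', hence No.
seagrass — has 'r', hence Yes.
knoll — no 'r', hence No.
orchid — has 'r', hence Yes.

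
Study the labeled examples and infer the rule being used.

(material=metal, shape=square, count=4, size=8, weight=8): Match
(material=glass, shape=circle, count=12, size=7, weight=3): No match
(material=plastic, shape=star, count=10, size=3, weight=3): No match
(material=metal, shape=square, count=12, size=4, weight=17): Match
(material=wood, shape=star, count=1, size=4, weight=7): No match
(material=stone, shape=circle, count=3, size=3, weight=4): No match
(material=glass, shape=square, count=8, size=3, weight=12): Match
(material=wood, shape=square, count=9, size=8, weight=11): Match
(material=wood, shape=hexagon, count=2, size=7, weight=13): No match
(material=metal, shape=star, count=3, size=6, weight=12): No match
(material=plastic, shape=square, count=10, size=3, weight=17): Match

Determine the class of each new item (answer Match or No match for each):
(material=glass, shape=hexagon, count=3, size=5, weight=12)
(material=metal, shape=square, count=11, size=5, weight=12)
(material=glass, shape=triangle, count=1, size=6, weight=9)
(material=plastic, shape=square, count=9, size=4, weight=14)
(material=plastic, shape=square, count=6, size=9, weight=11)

No match, Match, No match, Match, Match

The rule appears to be: shape is square.
(material=glass, shape=hexagon, count=3, size=5, weight=12): shape is hexagon, does not fit → No match.
(material=metal, shape=square, count=11, size=5, weight=12): shape is square, qualifies → Match.
(material=glass, shape=triangle, count=1, size=6, weight=9): shape is triangle, does not fit → No match.
(material=plastic, shape=square, count=9, size=4, weight=14): shape is square, qualifies → Match.
(material=plastic, shape=square, count=6, size=9, weight=11): shape is square, qualifies → Match.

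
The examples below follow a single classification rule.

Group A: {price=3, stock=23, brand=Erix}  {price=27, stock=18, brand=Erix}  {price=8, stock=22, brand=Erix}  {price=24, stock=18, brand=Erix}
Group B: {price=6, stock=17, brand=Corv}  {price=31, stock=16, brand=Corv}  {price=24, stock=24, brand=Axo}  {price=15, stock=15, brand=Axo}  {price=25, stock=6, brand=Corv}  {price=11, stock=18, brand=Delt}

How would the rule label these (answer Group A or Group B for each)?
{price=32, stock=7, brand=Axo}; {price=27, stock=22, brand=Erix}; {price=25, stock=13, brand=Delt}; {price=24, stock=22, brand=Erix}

Every 'Group A' example satisfies: brand is Erix. None of the 'Group B' examples do.
{price=32, stock=7, brand=Axo}: Group B (brand is Axo). {price=27, stock=22, brand=Erix}: Group A (brand is Erix). {price=25, stock=13, brand=Delt}: Group B (brand is Delt). {price=24, stock=22, brand=Erix}: Group A (brand is Erix).

Group B, Group A, Group B, Group A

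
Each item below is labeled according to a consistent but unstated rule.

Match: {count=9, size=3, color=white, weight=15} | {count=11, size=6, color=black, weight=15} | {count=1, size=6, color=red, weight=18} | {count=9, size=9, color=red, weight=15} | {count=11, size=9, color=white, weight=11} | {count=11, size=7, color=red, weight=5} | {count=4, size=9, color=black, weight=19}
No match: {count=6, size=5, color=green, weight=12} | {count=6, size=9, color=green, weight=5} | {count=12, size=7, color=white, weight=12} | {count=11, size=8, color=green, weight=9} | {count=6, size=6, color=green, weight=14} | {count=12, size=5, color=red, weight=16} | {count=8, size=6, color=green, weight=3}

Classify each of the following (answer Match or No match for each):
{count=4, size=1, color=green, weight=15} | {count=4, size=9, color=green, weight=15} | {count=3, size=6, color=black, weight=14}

The common property of the 'Match' items is: color is not green AND count ≤ 11. No 'No match' item has it.
{count=4, size=1, color=green, weight=15} — color is green, count = 4, hence No match. {count=4, size=9, color=green, weight=15} — color is green, count = 4, hence No match. {count=3, size=6, color=black, weight=14} — color is black, count = 3, hence Match.

No match, No match, Match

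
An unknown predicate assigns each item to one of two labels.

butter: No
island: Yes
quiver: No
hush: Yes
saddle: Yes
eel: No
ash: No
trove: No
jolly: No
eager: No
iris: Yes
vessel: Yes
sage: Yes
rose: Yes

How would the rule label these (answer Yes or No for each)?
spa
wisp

No, Yes

The distinguishing property — even length AND contains 's' — holds for all the 'Yes' cases and none of the 'No' cases.
spa: length 3, has 's' — doesn't match, so No. wisp: length 4, has 's' — passes, so Yes.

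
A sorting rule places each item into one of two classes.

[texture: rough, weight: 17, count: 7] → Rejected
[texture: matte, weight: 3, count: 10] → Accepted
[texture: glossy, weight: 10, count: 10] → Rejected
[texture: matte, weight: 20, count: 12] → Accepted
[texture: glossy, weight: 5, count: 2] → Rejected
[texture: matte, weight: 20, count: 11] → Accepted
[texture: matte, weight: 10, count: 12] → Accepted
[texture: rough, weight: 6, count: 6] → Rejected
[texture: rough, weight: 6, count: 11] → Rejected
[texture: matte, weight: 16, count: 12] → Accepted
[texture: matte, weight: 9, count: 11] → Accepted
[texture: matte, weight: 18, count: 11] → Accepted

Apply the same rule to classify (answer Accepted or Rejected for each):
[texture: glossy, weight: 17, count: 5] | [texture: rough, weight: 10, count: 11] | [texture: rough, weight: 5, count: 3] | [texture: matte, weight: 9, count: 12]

Rejected, Rejected, Rejected, Accepted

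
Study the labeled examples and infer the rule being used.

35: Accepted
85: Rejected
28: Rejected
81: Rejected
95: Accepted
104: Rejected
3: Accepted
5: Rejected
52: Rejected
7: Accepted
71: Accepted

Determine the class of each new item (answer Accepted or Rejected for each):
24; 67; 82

The pattern is that an item is 'Accepted' exactly when: ≡ 3 (mod 4).

Rejected, Accepted, Rejected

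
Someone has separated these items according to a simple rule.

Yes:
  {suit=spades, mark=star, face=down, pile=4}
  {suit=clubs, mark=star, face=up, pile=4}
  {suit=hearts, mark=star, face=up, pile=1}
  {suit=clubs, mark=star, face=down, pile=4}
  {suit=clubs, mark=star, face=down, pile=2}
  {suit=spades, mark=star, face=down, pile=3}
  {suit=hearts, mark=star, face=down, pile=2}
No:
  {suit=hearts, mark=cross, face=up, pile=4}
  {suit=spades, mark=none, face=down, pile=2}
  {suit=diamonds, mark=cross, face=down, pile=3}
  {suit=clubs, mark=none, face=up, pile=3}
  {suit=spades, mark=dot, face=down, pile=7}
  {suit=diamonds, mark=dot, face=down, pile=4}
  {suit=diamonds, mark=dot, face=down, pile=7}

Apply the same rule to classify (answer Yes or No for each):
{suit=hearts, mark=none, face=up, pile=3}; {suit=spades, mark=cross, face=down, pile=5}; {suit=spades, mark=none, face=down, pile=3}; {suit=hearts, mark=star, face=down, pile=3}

No, No, No, Yes

All 'Yes' examples share one property — mark is star — and every 'No' example lacks it.
{suit=hearts, mark=none, face=up, pile=3} — mark is none, hence No.
{suit=spades, mark=cross, face=down, pile=5} — mark is cross, hence No.
{suit=spades, mark=none, face=down, pile=3} — mark is none, hence No.
{suit=hearts, mark=star, face=down, pile=3} — mark is star, hence Yes.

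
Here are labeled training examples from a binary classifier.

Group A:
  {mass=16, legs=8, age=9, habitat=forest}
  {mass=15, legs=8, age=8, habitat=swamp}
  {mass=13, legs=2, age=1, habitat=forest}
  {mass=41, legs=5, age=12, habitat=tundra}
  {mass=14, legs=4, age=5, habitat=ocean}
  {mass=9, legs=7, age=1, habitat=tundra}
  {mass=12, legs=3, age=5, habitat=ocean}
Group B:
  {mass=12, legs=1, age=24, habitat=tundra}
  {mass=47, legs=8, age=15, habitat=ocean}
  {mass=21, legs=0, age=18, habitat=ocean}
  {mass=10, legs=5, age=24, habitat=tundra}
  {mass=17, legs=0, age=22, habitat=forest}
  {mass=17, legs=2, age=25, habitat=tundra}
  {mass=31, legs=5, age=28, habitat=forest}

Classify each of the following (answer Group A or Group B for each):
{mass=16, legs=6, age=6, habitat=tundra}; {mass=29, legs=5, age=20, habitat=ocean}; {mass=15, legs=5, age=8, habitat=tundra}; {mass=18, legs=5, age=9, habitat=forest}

Group A, Group B, Group A, Group A

The pattern is that an item is 'Group A' exactly when: age ≤ 12.
{mass=16, legs=6, age=6, habitat=tundra}: age = 6, meets the rule → Group A. {mass=29, legs=5, age=20, habitat=ocean}: age = 20, fails the rule → Group B. {mass=15, legs=5, age=8, habitat=tundra}: age = 8, meets the rule → Group A. {mass=18, legs=5, age=9, habitat=forest}: age = 9, meets the rule → Group A.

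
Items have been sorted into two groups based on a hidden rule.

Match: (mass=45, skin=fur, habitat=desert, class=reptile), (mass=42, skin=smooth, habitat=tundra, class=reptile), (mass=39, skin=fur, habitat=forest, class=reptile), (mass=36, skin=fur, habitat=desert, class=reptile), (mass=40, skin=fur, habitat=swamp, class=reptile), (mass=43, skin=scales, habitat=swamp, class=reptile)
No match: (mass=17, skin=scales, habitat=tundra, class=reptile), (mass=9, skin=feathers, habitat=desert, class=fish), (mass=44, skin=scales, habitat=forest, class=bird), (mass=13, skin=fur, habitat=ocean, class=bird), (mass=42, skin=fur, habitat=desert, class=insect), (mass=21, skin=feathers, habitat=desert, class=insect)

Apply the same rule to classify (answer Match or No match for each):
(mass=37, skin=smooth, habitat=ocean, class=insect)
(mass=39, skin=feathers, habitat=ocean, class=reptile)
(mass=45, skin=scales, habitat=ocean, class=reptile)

The rule appears to be: class is reptile AND mass ≥ 21.
(mass=37, skin=smooth, habitat=ocean, class=insect): class is insect, mass = 37, does not fit → No match. (mass=39, skin=feathers, habitat=ocean, class=reptile): class is reptile, mass = 39, qualifies → Match. (mass=45, skin=scales, habitat=ocean, class=reptile): class is reptile, mass = 45, qualifies → Match.

No match, Match, Match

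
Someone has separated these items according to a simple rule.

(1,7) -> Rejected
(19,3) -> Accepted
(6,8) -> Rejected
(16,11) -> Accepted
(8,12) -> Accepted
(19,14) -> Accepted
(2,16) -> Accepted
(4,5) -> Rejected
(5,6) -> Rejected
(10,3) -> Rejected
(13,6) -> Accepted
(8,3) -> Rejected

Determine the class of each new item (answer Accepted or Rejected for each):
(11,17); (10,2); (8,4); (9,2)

Accepted, Rejected, Rejected, Rejected

Rule: sum ≥ 18. This holds for each 'Accepted' example and fails for each 'Rejected' one.
(11,17) — 11+17 = 28, hence Accepted.
(10,2) — 10+2 = 12, hence Rejected.
(8,4) — 8+4 = 12, hence Rejected.
(9,2) — 9+2 = 11, hence Rejected.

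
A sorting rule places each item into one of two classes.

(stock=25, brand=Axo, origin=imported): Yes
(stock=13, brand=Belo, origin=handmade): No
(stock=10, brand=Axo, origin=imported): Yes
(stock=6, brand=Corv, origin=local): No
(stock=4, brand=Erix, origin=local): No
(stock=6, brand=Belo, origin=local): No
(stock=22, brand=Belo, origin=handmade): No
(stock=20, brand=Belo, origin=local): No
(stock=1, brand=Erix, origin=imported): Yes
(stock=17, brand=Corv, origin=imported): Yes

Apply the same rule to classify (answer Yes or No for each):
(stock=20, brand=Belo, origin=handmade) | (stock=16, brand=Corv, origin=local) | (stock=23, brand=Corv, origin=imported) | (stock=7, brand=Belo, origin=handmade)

Rule: origin is imported. This holds for each 'Yes' example and fails for each 'No' one.
(stock=20, brand=Belo, origin=handmade) — origin is handmade, hence No. (stock=16, brand=Corv, origin=local) — origin is local, hence No. (stock=23, brand=Corv, origin=imported) — origin is imported, hence Yes. (stock=7, brand=Belo, origin=handmade) — origin is handmade, hence No.

No, No, Yes, No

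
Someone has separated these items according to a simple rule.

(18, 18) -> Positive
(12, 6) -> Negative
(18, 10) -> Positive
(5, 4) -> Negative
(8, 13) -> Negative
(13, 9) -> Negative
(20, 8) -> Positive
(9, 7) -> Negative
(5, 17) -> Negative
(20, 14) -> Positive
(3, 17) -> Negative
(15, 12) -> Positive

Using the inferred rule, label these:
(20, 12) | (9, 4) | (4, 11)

The classifier is using: sum ≥ 27.

Positive, Negative, Negative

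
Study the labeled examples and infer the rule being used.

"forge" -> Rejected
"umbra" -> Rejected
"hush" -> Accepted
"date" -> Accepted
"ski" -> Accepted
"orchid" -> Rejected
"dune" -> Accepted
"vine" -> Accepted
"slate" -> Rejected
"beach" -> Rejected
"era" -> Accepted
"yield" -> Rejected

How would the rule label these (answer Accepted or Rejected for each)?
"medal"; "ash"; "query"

One predicate separates the groups cleanly: length ≤ 4.

Rejected, Accepted, Rejected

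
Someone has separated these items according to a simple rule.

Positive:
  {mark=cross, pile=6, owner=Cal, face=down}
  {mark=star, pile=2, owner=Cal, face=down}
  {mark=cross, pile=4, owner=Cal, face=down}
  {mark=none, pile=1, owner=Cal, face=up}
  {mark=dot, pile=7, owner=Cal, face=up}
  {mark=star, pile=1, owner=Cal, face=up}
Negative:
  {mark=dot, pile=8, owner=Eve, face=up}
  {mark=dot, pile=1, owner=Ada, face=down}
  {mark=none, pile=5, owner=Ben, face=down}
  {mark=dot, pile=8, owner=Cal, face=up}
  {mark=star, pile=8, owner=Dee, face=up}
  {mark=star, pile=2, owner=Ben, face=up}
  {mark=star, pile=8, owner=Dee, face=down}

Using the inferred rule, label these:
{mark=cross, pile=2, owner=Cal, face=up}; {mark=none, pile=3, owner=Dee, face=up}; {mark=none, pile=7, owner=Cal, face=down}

A rule that fits every label: owner is Cal AND pile ≤ 7 — true of each 'Positive' example, false of each 'Negative' one.
{mark=cross, pile=2, owner=Cal, face=up}: owner is Cal, pile = 2 — passes, so Positive. {mark=none, pile=3, owner=Dee, face=up}: owner is Dee, pile = 3 — lacks this property, so Negative. {mark=none, pile=7, owner=Cal, face=down}: owner is Cal, pile = 7 — passes, so Positive.

Positive, Negative, Positive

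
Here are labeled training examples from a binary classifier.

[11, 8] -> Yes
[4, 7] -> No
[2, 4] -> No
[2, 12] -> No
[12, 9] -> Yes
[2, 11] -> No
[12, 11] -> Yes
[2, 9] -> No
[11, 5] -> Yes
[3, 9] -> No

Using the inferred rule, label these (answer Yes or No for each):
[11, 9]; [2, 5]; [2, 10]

Yes, No, No

One predicate separates the groups cleanly: first > second.
Yes: [11, 9], since 11 > 9. No: [2, 5], since 2 < 5. No: [2, 10], since 2 < 10.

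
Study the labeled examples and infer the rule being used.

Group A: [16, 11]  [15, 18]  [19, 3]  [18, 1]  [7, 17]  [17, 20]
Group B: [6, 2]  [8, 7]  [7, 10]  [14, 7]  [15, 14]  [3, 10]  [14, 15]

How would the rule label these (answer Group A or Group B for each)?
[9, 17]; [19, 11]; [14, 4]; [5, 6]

Group A, Group A, Group B, Group B

The pattern is that an item is 'Group A' exactly when: max ≥ 16.
[9, 17] — max 17, hence Group A.
[19, 11] — max 19, hence Group A.
[14, 4] — max 14, hence Group B.
[5, 6] — max 6, hence Group B.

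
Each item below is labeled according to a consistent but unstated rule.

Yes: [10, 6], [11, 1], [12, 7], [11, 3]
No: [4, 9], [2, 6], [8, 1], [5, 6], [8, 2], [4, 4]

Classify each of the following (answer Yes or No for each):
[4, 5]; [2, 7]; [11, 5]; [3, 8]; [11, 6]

No, No, Yes, No, Yes

Rule: first ≥ 9. This holds for each 'Yes' example and fails for each 'No' one.
[4, 5]: first 4 — fails the rule, so No.
[2, 7]: first 2 — fails the rule, so No.
[11, 5]: first 11 — fits, so Yes.
[3, 8]: first 3 — fails the rule, so No.
[11, 6]: first 11 — fits, so Yes.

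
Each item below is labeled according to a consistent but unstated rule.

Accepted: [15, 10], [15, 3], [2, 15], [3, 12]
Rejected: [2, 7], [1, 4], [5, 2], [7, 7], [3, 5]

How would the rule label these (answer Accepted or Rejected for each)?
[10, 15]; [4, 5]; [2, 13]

Accepted, Rejected, Accepted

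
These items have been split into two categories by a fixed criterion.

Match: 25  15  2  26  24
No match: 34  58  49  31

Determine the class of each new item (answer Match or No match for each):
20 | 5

Match, Match

The distinguishing property — at most 26 — holds for all the 'Match' cases and none of the 'No match' cases.
20: Match (20 ≤ 26). 5: Match (5 ≤ 26).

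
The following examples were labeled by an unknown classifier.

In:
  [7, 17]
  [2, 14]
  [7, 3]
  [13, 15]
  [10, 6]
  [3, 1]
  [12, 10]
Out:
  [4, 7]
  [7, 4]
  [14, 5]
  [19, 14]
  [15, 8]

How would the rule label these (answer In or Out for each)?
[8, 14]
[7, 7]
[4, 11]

In, In, Out

The classifier is using: sum is even.
[8, 14]: In (8+14 = 22).
[7, 7]: In (7+7 = 14).
[4, 11]: Out (4+11 = 15).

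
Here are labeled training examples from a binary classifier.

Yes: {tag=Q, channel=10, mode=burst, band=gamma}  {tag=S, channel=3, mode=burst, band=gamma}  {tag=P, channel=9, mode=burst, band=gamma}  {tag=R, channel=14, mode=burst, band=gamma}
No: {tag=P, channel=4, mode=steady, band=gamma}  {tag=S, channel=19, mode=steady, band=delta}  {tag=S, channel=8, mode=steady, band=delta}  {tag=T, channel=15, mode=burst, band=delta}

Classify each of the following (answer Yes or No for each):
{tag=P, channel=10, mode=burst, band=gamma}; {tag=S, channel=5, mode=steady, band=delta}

Yes, No

The classifier is using: mode is burst AND band is gamma.
{tag=P, channel=10, mode=burst, band=gamma}: Yes (mode is burst, band is gamma).
{tag=S, channel=5, mode=steady, band=delta}: No (mode is steady, band is delta).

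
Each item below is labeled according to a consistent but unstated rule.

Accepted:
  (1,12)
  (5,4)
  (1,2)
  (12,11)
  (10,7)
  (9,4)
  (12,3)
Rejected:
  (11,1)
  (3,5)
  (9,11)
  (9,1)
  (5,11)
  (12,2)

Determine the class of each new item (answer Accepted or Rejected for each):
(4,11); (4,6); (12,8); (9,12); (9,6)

'Accepted' ⟺ sum is odd.
(4,11) — 4+11 = 15, hence Accepted.
(4,6) — 4+6 = 10, hence Rejected.
(12,8) — 12+8 = 20, hence Rejected.
(9,12) — 9+12 = 21, hence Accepted.
(9,6) — 9+6 = 15, hence Accepted.

Accepted, Rejected, Rejected, Accepted, Accepted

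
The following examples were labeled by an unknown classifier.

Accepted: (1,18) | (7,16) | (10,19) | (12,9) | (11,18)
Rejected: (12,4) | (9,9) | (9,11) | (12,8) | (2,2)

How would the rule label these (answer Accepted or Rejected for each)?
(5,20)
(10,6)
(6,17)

Accepted, Rejected, Accepted

Comparing the two groups points to one rule — sum is odd.
(5,20) → 5+20 = 25 → Accepted. (10,6) → 10+6 = 16 → Rejected. (6,17) → 6+17 = 23 → Accepted.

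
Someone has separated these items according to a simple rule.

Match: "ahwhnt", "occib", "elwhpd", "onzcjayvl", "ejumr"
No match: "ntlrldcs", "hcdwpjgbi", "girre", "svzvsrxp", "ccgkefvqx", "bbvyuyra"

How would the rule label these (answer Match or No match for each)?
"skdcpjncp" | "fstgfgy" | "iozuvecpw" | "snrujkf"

Comparing the two groups points to one rule — starts with a vowel.
"skdcpjncp" — starts with 's', hence No match.
"fstgfgy" — starts with 'f', hence No match.
"iozuvecpw" — starts with 'i', hence Match.
"snrujkf" — starts with 's', hence No match.

No match, No match, Match, No match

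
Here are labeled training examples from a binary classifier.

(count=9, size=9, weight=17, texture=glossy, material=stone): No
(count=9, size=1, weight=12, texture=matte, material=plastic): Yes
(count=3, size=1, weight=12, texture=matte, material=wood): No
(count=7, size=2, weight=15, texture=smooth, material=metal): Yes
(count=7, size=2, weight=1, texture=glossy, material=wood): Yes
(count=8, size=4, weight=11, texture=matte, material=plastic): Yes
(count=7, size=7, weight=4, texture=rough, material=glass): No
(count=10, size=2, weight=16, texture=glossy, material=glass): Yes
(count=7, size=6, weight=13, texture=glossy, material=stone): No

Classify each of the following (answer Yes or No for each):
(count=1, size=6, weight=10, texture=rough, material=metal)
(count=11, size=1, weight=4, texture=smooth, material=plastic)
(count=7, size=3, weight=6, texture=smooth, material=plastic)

No, Yes, Yes

'Yes' ⟺ size ≤ 4 AND count ≥ 7.
(count=1, size=6, weight=10, texture=rough, material=metal) — size = 6, count = 1, hence No.
(count=11, size=1, weight=4, texture=smooth, material=plastic) — size = 1, count = 11, hence Yes.
(count=7, size=3, weight=6, texture=smooth, material=plastic) — size = 3, count = 7, hence Yes.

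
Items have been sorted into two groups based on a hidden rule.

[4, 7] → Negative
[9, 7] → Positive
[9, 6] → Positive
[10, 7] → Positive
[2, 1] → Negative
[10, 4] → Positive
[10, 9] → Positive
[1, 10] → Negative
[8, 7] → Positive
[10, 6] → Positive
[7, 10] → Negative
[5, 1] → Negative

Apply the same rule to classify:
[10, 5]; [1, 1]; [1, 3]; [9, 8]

Positive, Negative, Negative, Positive

Every 'Positive' example satisfies: first ≥ 8. None of the 'Negative' examples do.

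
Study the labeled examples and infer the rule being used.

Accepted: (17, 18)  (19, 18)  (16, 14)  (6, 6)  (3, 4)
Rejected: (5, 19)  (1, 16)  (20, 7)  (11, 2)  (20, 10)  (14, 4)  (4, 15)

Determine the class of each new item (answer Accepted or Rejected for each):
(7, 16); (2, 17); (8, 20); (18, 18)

Rejected, Rejected, Rejected, Accepted

'Accepted' ⟺ |first − second| ≤ 2.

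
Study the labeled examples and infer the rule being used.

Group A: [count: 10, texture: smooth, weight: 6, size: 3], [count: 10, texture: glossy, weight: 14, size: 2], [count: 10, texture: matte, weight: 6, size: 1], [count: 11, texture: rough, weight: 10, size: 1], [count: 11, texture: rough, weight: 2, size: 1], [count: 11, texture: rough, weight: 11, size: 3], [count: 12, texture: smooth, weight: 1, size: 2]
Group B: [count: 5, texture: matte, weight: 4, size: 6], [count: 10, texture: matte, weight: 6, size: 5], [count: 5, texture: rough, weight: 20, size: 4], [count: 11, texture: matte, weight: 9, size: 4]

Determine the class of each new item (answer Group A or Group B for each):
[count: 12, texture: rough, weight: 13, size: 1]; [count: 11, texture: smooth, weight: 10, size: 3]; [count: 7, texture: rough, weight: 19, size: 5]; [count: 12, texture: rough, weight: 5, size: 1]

Group A, Group A, Group B, Group A

The distinguishing property — size ≤ 3 — holds for all the 'Group A' cases and none of the 'Group B' cases.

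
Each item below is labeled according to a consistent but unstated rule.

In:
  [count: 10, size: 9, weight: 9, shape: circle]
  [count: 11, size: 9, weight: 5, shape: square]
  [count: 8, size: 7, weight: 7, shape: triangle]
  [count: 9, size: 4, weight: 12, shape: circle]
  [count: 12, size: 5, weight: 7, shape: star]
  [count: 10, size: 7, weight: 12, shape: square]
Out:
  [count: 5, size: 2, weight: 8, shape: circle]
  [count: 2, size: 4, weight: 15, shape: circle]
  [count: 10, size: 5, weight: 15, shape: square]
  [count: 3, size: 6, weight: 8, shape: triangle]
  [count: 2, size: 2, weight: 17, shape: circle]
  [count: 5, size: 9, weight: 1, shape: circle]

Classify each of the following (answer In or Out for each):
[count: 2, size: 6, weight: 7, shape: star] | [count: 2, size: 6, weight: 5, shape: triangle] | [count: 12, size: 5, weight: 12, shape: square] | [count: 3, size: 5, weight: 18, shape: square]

All 'In' examples share one property — count ≥ 8 AND weight ≤ 12 — and every 'Out' example lacks it.

Out, Out, In, Out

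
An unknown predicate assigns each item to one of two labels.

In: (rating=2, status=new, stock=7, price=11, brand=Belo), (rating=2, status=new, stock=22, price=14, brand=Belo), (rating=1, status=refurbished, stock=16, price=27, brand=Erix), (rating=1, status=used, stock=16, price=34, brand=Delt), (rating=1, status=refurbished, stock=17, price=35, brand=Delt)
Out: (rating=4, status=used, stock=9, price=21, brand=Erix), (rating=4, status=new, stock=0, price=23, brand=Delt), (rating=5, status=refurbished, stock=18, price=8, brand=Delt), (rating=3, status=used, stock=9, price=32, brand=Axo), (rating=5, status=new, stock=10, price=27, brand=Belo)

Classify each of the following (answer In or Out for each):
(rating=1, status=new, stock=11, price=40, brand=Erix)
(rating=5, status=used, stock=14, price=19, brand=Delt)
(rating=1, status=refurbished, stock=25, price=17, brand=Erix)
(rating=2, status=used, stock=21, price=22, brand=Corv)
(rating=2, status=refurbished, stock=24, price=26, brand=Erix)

The classifier is using: rating ≤ 2.
(rating=1, status=new, stock=11, price=40, brand=Erix): In (rating = 1). (rating=5, status=used, stock=14, price=19, brand=Delt): Out (rating = 5). (rating=1, status=refurbished, stock=25, price=17, brand=Erix): In (rating = 1). (rating=2, status=used, stock=21, price=22, brand=Corv): In (rating = 2). (rating=2, status=refurbished, stock=24, price=26, brand=Erix): In (rating = 2).

In, Out, In, In, In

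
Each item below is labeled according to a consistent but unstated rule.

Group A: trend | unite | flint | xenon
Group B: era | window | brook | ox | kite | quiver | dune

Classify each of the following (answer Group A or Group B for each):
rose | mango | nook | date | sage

Group B, Group A, Group B, Group B, Group B

One predicate separates the groups cleanly: odd length AND contains 'n'.
rose: Group B (length 4, no 'n').
mango: Group A (length 5, has 'n').
nook: Group B (length 4, has 'n').
date: Group B (length 4, no 'n').
sage: Group B (length 4, no 'n').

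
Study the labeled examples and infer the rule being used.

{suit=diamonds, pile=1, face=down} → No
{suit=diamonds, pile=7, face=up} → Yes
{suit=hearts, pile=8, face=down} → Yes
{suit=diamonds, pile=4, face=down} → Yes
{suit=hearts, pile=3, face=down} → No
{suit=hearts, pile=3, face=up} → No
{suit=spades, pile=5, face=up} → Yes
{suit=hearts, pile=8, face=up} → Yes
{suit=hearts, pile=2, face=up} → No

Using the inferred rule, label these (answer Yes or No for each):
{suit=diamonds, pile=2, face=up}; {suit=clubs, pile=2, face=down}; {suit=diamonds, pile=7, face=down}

The common property of the 'Yes' items is: pile ≥ 4. No 'No' item has it.

No, No, Yes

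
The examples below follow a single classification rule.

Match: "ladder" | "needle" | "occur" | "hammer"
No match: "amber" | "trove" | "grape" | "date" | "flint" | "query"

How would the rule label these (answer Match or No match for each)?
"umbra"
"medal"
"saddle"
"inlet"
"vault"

One predicate separates the groups cleanly: has a double letter.
"umbra": no doubled letter, lacks this property → No match.
"medal": no doubled letter, lacks this property → No match.
"saddle": 'dd' doubled, meets the rule → Match.
"inlet": no doubled letter, lacks this property → No match.
"vault": no doubled letter, lacks this property → No match.

No match, No match, Match, No match, No match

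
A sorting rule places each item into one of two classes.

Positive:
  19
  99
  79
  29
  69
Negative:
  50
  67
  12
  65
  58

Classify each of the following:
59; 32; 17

Positive, Negative, Negative

The simplest hypothesis consistent with all the labels is: ends in digit 9.
59 → last digit 9 → Positive. 32 → last digit 2 → Negative. 17 → last digit 7 → Negative.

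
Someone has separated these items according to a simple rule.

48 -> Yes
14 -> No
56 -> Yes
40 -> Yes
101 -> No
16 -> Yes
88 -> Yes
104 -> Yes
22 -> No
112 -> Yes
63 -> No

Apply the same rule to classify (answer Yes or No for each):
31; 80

No, Yes

'Yes' ⟺ multiple of 4.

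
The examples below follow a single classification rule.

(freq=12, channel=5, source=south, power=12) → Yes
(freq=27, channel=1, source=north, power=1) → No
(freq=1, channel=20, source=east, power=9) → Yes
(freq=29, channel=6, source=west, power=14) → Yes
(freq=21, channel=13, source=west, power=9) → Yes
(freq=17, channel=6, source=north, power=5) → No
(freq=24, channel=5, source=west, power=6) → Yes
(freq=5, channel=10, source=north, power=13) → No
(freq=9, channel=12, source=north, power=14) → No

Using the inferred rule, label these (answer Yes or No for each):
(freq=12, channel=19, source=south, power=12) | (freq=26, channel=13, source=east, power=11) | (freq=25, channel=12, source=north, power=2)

Yes, Yes, No

A rule that fits every label: source is not north — true of each 'Yes' example, false of each 'No' one.
(freq=12, channel=19, source=south, power=12): source is south, has this property → Yes.
(freq=26, channel=13, source=east, power=11): source is east, has this property → Yes.
(freq=25, channel=12, source=north, power=2): source is north, does not satisfy this → No.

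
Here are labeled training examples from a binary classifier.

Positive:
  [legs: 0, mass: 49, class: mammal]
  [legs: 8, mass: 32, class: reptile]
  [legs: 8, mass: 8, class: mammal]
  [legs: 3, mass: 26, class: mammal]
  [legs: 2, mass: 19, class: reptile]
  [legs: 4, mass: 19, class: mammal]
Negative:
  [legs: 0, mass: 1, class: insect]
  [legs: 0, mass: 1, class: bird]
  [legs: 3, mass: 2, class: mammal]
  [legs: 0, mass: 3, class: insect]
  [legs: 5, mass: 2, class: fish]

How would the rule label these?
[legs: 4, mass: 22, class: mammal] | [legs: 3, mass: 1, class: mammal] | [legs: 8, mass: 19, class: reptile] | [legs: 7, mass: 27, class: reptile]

The simplest hypothesis consistent with all the labels is: mass ≥ 8.
[legs: 4, mass: 22, class: mammal] → mass = 22 → Positive.
[legs: 3, mass: 1, class: mammal] → mass = 1 → Negative.
[legs: 8, mass: 19, class: reptile] → mass = 19 → Positive.
[legs: 7, mass: 27, class: reptile] → mass = 27 → Positive.

Positive, Negative, Positive, Positive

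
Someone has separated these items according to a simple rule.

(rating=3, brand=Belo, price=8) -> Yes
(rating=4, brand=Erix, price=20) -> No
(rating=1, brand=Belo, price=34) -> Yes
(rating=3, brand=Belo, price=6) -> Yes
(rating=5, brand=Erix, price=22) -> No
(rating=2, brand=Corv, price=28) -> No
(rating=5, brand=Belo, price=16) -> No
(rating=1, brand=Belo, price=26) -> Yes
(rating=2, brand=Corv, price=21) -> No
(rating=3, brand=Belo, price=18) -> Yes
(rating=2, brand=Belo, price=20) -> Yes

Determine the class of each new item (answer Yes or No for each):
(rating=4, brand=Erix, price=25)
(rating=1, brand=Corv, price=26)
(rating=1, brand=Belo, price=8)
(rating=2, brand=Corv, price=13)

Every 'Yes' example satisfies: brand is Belo AND rating ≤ 3. None of the 'No' examples do.
(rating=4, brand=Erix, price=25): No (brand is Erix, rating = 4).
(rating=1, brand=Corv, price=26): No (brand is Corv, rating = 1).
(rating=1, brand=Belo, price=8): Yes (brand is Belo, rating = 1).
(rating=2, brand=Corv, price=13): No (brand is Corv, rating = 2).

No, No, Yes, No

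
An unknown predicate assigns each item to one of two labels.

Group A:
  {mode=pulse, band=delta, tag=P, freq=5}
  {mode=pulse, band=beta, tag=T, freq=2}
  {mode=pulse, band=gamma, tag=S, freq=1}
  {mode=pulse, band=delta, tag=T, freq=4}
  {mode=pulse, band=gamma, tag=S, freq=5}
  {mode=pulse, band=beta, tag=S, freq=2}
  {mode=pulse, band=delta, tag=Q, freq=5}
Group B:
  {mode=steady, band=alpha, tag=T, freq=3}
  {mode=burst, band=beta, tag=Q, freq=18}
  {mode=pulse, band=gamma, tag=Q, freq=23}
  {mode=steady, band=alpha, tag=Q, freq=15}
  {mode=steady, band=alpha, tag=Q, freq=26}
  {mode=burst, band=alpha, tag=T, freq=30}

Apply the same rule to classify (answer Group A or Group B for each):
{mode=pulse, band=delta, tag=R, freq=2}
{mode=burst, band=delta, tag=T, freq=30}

The distinguishing property — mode is pulse AND freq ≤ 5 — holds for all the 'Group A' cases and none of the 'Group B' cases.
Group A: {mode=pulse, band=delta, tag=R, freq=2}, since mode is pulse, freq = 2.
Group B: {mode=burst, band=delta, tag=T, freq=30}, since mode is burst, freq = 30.

Group A, Group B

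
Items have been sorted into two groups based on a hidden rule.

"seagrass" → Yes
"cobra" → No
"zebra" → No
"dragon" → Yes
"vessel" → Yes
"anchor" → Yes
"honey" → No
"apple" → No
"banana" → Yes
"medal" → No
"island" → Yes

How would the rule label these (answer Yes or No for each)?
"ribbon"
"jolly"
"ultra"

Yes, No, No

A rule that fits every label: even length — true of each 'Yes' example, false of each 'No' one.
Yes: "ribbon", since length 6.
No: "jolly", since length 5.
No: "ultra", since length 5.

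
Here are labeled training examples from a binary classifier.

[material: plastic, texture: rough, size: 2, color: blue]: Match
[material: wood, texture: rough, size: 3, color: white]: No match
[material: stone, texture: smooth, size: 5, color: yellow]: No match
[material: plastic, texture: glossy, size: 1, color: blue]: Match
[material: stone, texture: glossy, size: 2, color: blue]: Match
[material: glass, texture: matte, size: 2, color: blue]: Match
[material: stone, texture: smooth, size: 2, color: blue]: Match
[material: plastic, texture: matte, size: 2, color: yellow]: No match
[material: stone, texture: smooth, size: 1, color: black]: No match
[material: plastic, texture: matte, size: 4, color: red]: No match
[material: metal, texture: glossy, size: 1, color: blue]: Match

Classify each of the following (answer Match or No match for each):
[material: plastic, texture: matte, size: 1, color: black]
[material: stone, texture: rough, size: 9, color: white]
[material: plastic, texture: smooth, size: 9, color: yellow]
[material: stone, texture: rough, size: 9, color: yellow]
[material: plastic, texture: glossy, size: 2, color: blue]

The rule appears to be: color is blue.

No match, No match, No match, No match, Match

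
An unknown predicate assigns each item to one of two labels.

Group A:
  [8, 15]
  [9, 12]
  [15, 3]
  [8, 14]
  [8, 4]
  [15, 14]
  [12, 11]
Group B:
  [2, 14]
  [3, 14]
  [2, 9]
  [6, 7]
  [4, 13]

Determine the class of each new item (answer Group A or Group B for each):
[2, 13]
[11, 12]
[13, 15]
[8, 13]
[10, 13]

Group B, Group A, Group A, Group A, Group A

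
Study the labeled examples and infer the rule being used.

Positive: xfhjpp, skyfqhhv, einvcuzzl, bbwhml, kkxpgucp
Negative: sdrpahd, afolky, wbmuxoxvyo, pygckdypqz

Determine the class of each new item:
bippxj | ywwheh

Every 'Positive' example satisfies: has a double letter. None of the 'Negative' examples do.

Positive, Positive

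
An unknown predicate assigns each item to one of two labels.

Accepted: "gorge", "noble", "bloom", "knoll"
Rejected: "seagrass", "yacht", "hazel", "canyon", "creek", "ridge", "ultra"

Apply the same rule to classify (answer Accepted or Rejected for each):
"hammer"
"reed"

Rule: odd length AND contains 'o'. This holds for each 'Accepted' example and fails for each 'Rejected' one.

Rejected, Rejected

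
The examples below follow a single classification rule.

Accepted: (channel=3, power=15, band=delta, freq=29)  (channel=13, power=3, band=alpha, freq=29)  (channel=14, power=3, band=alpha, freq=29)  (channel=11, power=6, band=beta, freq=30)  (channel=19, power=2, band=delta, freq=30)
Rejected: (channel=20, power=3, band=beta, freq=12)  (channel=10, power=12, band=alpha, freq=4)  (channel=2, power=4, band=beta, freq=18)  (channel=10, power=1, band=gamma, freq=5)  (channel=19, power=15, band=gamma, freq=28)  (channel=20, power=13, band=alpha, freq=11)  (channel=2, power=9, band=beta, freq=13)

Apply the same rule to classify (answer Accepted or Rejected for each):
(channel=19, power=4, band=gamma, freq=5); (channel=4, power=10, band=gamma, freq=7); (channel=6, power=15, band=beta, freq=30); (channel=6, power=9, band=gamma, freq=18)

Rejected, Rejected, Accepted, Rejected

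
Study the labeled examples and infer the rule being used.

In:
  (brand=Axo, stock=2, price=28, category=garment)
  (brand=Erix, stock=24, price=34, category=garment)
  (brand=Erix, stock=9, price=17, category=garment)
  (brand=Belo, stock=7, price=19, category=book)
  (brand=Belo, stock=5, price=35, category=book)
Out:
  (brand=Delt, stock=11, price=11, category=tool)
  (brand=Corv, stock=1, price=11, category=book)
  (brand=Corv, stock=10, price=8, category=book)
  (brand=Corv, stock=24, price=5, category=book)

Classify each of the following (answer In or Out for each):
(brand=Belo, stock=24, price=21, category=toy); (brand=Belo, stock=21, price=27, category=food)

In, In

The common property of the 'In' items is: price ≥ 17. No 'Out' item has it.
(brand=Belo, stock=24, price=21, category=toy): In (price = 21).
(brand=Belo, stock=21, price=27, category=food): In (price = 27).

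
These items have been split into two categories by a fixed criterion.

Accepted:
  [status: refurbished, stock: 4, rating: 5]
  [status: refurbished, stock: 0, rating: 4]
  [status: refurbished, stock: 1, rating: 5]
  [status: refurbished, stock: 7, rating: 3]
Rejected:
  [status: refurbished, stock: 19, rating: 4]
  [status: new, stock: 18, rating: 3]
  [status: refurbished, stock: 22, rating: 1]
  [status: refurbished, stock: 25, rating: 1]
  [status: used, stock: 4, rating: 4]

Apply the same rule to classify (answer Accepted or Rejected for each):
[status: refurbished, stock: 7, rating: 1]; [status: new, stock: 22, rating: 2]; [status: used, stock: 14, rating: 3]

A rule that fits every label: status is refurbished AND stock ≤ 7 — true of each 'Accepted' example, false of each 'Rejected' one.
[status: refurbished, stock: 7, rating: 1]: status is refurbished, stock = 7, fits → Accepted.
[status: new, stock: 22, rating: 2]: status is new, stock = 22, does not pass → Rejected.
[status: used, stock: 14, rating: 3]: status is used, stock = 14, does not pass → Rejected.

Accepted, Rejected, Rejected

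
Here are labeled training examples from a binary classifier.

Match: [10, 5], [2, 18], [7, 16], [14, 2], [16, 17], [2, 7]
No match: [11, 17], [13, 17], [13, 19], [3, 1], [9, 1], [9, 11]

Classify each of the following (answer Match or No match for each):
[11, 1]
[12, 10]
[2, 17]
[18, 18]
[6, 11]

The distinguishing property — product is even — holds for all the 'Match' cases and none of the 'No match' cases.
[11, 1]: 11·1 = 11, does not pass → No match.
[12, 10]: 12·10 = 120, matches → Match.
[2, 17]: 2·17 = 34, matches → Match.
[18, 18]: 18·18 = 324, matches → Match.
[6, 11]: 6·11 = 66, matches → Match.

No match, Match, Match, Match, Match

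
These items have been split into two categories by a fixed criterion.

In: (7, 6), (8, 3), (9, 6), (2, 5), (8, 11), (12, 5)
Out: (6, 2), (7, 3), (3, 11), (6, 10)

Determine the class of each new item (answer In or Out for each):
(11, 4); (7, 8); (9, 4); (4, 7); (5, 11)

In, In, In, In, Out

One predicate separates the groups cleanly: sum is odd.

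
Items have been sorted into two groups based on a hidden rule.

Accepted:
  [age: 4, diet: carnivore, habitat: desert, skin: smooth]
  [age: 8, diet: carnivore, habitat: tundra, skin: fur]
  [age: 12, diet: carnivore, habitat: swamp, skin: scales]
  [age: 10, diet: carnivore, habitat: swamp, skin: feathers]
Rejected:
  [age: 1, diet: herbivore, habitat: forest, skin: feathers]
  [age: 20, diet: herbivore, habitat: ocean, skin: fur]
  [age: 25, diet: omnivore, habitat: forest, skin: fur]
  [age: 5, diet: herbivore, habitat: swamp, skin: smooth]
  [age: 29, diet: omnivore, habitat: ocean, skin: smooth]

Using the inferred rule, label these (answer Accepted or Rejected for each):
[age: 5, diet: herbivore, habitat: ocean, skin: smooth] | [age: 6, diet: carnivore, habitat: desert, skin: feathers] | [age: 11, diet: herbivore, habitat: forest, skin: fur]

Rejected, Accepted, Rejected

Rule: diet is carnivore. This holds for each 'Accepted' example and fails for each 'Rejected' one.
Rejected: [age: 5, diet: herbivore, habitat: ocean, skin: smooth], since diet is herbivore. Accepted: [age: 6, diet: carnivore, habitat: desert, skin: feathers], since diet is carnivore. Rejected: [age: 11, diet: herbivore, habitat: forest, skin: fur], since diet is herbivore.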